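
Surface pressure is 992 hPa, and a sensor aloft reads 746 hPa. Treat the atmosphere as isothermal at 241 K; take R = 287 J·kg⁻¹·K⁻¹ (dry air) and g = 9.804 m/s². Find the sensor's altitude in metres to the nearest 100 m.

z ≈ 2000 m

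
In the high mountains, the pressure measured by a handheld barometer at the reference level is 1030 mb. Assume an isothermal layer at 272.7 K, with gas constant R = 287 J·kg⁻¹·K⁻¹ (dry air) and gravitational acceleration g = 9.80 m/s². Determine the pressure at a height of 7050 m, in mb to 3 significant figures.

Scale height: H = RT/g = 287 × 272.7 / 9.80 = 7986.2 m.
Barometric formula: P = P₀ exp(−z/H).
z/H = 7050.0/7986.2 = 0.88277; exp(−0.88277) = 0.41364.
P = 1030 × 0.41364 = 426.05 mb.

P ≈ 426 mb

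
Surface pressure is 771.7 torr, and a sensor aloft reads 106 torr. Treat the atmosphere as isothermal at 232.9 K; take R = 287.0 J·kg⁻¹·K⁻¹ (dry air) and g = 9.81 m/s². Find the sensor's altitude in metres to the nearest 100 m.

Scale height: H = RT/g = 287.0 × 232.9 / 9.81 = 6813.7 m.
Invert the barometric formula: z = H ln(P₀/P).
P₀/P = 771.7/106 = 7.2802; ln(7.2802) = 1.9852.
z = 6813.7 × 1.9852 = 13527 m.

z ≈ 13500 m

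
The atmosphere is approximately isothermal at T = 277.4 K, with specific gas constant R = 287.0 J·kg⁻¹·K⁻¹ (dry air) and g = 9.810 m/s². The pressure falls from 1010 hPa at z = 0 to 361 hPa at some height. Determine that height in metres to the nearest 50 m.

z ≈ 8350 m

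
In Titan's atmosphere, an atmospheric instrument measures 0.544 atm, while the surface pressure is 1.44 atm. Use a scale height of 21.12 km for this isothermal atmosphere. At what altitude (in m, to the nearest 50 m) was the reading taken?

Invert the barometric formula: z = H ln(P₀/P).
P₀/P = 1.44/0.544 = 2.6471; ln(2.6471) = 0.97346.
z = 21120 × 0.97346 = 20559 m.

z ≈ 20550 m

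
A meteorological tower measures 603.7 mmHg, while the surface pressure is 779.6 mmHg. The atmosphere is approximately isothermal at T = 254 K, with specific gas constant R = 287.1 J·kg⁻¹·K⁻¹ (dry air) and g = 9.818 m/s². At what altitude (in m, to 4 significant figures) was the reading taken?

z ≈ 1899 m

Scale height: H = RT/g = 287.1 × 254 / 9.818 = 7427.5 m.
Invert the barometric formula: z = H ln(P₀/P).
P₀/P = 779.6/603.7 = 1.2914; ln(1.2914) = 0.25573.
z = 7427.5 × 0.25573 = 1899.4 m.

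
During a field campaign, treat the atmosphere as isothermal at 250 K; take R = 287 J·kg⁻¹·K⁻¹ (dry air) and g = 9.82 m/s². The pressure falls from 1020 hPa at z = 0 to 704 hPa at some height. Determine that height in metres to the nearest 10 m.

z ≈ 2710 m

Scale height: H = RT/g = 287 × 250 / 9.82 = 7306.5 m.
Invert the barometric formula: z = H ln(P₀/P).
P₀/P = 1020/704 = 1.4489; ln(1.4489) = 0.37080.
z = 7306.5 × 0.37080 = 2709.3 m.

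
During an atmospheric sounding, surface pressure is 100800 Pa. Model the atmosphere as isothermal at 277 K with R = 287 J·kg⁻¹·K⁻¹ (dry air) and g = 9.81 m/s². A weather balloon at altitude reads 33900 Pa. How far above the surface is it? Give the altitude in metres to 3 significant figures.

Scale height: H = RT/g = 287 × 277 / 9.81 = 8103.9 m.
Invert the barometric formula: z = H ln(P₀/P).
P₀/P = 100800/33900 = 2.9735; ln(2.9735) = 1.0897.
z = 8103.9 × 1.0897 = 8830.8 m.

z ≈ 8830 m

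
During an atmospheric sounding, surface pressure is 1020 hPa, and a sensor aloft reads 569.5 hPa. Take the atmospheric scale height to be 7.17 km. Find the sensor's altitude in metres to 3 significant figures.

Invert the barometric formula: z = H ln(P₀/P).
P₀/P = 1020/569.5 = 1.7910; ln(1.7910) = 0.58277.
z = 7170.0 × 0.58277 = 4178.5 m.

z ≈ 4180 m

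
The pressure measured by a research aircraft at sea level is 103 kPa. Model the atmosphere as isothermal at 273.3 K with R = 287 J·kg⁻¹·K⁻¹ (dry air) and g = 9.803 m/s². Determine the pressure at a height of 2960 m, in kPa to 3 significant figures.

Scale height: H = RT/g = 287 × 273.3 / 9.803 = 8001.3 m.
Barometric formula: P = P₀ exp(−z/H).
z/H = 2960.0/8001.3 = 0.36994; exp(−0.36994) = 0.69078.
P = 103 × 0.69078 = 71.150 kPa.

P ≈ 71.2 kPa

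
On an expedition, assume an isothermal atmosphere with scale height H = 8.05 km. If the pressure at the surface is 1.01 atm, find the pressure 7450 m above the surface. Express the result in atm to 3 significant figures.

Barometric formula: P = P₀ exp(−z/H).
z/H = 7450.0/8050.0 = 0.92547; exp(−0.92547) = 0.39635.
P = 1.01 × 0.39635 = 0.40031 atm.

P ≈ 0.400 atm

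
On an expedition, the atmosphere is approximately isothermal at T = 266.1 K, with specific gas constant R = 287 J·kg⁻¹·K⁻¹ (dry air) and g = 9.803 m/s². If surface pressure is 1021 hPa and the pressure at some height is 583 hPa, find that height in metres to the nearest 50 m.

Scale height: H = RT/g = 287 × 266.1 / 9.803 = 7790.5 m.
Invert the barometric formula: z = H ln(P₀/P).
P₀/P = 1021/583 = 1.7513; ln(1.7513) = 0.56036.
z = 7790.5 × 0.56036 = 4365.5 m.

z ≈ 4350 m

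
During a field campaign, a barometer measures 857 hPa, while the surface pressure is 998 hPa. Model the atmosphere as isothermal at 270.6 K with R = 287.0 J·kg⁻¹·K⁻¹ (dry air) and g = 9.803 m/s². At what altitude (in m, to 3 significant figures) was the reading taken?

z ≈ 1210 m

Scale height: H = RT/g = 287.0 × 270.6 / 9.803 = 7922.3 m.
Invert the barometric formula: z = H ln(P₀/P).
P₀/P = 998/857 = 1.1645; ln(1.1645) = 0.15229.
z = 7922.3 × 0.15229 = 1206.5 m.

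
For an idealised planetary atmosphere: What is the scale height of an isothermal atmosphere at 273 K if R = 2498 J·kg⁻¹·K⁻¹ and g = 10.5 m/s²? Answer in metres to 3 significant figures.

H ≈ 64900 m

The scale height of an isothermal atmosphere is H = RT/g.
H = 2498 × 273 / 10.5 = 681950/10.5 = 64948 m.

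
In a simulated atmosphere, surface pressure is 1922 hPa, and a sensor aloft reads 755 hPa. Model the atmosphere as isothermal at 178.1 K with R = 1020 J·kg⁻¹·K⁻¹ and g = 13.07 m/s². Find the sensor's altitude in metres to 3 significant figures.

Scale height: H = RT/g = 1020 × 178.1 / 13.07 = 13899 m.
Invert the barometric formula: z = H ln(P₀/P).
P₀/P = 1922/755 = 2.5457; ln(2.5457) = 0.93441.
z = 13899 × 0.93441 = 12987 m.

z ≈ 13000 m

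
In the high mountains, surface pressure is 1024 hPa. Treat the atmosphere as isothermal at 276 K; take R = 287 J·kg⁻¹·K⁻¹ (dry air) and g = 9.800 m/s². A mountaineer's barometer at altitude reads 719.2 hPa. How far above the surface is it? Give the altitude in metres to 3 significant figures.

z ≈ 2860 m

Scale height: H = RT/g = 287 × 276 / 9.800 = 8082.9 m.
Invert the barometric formula: z = H ln(P₀/P).
P₀/P = 1024/719.2 = 1.4238; ln(1.4238) = 0.35333.
z = 8082.9 × 0.35333 = 2855.9 m.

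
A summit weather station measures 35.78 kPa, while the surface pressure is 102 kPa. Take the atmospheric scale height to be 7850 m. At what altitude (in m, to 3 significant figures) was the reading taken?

Invert the barometric formula: z = H ln(P₀/P).
P₀/P = 102/35.78 = 2.8508; ln(2.8508) = 1.0476.
z = 7850.0 × 1.0476 = 8223.7 m.

z ≈ 8220 m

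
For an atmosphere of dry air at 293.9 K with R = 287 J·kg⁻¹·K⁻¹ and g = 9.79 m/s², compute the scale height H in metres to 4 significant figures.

The scale height of an isothermal atmosphere is H = RT/g.
H = 287 × 293.9 / 9.79 = 84349/9.79 = 8615.8 m.

H ≈ 8616 m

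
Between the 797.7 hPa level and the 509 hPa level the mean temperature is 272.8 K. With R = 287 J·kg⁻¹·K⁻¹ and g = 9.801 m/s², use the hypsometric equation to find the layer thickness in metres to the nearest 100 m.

Δz ≈ 3600 m

Hypsometric equation: Δz = (R T̄/g) ln(P₁/P₂).
R T̄/g = 287 × 272.8 / 9.801 = 7988.3 m.
ln(797.7/509) = ln(1.5672) = 0.44929.
Δz = 7988.3 × 0.44929 = 3589.1 m.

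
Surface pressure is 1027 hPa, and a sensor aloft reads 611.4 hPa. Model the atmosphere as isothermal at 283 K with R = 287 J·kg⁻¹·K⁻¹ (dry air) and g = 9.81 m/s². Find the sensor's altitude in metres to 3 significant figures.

Scale height: H = RT/g = 287 × 283 / 9.81 = 8279.4 m.
Invert the barometric formula: z = H ln(P₀/P).
P₀/P = 1027/611.4 = 1.6798; ln(1.6798) = 0.51867.
z = 8279.4 × 0.51867 = 4294.3 m.

z ≈ 4290 m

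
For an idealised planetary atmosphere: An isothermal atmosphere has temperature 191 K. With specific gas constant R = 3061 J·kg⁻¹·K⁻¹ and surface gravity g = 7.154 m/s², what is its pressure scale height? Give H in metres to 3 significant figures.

The scale height of an isothermal atmosphere is H = RT/g.
H = 3061 × 191 / 7.154 = 584650/7.154 = 81724 m.

H ≈ 81700 m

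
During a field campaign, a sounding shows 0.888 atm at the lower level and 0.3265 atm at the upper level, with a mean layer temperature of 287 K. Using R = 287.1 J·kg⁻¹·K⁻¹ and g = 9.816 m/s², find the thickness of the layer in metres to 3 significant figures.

Δz ≈ 8400 m

Hypsometric equation: Δz = (R T̄/g) ln(P₁/P₂).
R T̄/g = 287.1 × 287 / 9.816 = 8394.2 m.
ln(0.888/0.3265) = ln(2.7198) = 1.0006.
Δz = 8394.2 × 1.0006 = 8399.2 m.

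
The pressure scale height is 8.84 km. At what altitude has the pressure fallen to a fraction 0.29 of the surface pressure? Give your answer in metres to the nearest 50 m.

Set P/P₀ = exp(−z/H) = 0.29, so z = −H ln(0.29).
−ln(0.29) = 1.2379; z = 8840.0 × 1.2379 = 10943 m.

z ≈ 10950 m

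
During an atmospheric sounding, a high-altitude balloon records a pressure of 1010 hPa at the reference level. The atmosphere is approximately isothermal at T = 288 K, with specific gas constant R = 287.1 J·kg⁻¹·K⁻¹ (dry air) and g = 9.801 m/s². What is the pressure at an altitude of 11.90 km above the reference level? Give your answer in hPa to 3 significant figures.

P ≈ 246 hPa

Scale height: H = RT/g = 287.1 × 288 / 9.801 = 8436.4 m.
Barometric formula: P = P₀ exp(−z/H).
z/H = 11900/8436.4 = 1.4106; exp(−1.4106) = 0.24400.
P = 1010 × 0.24400 = 246.44 hPa.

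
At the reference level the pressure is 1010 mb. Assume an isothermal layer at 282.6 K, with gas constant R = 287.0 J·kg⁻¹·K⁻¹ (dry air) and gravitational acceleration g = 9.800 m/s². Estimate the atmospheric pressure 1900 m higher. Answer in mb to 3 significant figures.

Scale height: H = RT/g = 287.0 × 282.6 / 9.800 = 8276.1 m.
Barometric formula: P = P₀ exp(−z/H).
z/H = 1900.0/8276.1 = 0.22958; exp(−0.22958) = 0.79487.
P = 1010 × 0.79487 = 802.82 mb.

P ≈ 803 mb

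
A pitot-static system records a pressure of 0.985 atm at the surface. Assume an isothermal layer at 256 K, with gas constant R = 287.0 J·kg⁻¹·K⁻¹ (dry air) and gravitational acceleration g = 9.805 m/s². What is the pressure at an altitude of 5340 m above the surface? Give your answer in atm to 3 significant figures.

Scale height: H = RT/g = 287.0 × 256 / 9.805 = 7493.3 m.
Barometric formula: P = P₀ exp(−z/H).
z/H = 5340.0/7493.3 = 0.71264; exp(−0.71264) = 0.49035.
P = 0.985 × 0.49035 = 0.48299 atm.

P ≈ 0.483 atm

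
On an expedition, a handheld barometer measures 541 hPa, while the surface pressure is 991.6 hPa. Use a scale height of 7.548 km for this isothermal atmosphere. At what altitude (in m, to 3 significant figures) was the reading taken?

z ≈ 4570 m

Invert the barometric formula: z = H ln(P₀/P).
P₀/P = 991.6/541 = 1.8329; ln(1.8329) = 0.60590.
z = 7548.0 × 0.60590 = 4573.3 m.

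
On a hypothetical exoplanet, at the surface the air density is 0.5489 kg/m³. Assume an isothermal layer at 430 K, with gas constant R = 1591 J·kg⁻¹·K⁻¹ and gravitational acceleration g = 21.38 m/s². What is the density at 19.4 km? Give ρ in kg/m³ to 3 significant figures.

ρ ≈ 0.299 kg/m³

Scale height: H = RT/g = 1591 × 430 / 21.38 = 31999 m.
In an isothermal atmosphere, density decays like pressure: ρ = ρ₀ exp(−z/H).
z/H = 19400/31999 = 0.60627; exp(−0.60627) = 0.54538.
ρ = 0.5489 × 0.54538 = 0.29936 kg/m³.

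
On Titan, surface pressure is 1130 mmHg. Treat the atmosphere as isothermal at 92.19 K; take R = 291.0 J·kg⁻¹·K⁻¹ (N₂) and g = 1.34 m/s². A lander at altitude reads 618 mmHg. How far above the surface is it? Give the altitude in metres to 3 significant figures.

z ≈ 12100 m

Scale height: H = RT/g = 291.0 × 92.19 / 1.34 = 20020 m.
Invert the barometric formula: z = H ln(P₀/P).
P₀/P = 1130/618 = 1.8285; ln(1.8285) = 0.60350.
z = 20020 × 0.60350 = 12082 m.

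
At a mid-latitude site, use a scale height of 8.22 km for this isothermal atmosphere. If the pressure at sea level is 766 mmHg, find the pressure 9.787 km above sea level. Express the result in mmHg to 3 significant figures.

Barometric formula: P = P₀ exp(−z/H).
z/H = 9787.0/8220.0 = 1.1906; exp(−1.1906) = 0.30404.
P = 766 × 0.30404 = 232.89 mmHg.

P ≈ 233 mmHg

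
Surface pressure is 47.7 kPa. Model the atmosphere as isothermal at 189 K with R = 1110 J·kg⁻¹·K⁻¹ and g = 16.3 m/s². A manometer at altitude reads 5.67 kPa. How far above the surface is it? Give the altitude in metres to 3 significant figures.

z ≈ 27400 m

Scale height: H = RT/g = 1110 × 189 / 16.3 = 12871 m.
Invert the barometric formula: z = H ln(P₀/P).
P₀/P = 47.7/5.67 = 8.4127; ln(8.4127) = 2.1297.
z = 12871 × 2.1297 = 27411 m.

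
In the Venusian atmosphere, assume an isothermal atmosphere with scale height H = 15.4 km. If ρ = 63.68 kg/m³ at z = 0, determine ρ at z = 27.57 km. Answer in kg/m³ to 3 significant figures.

In an isothermal atmosphere, density decays like pressure: ρ = ρ₀ exp(−z/H).
z/H = 27570/15400 = 1.7903; exp(−1.7903) = 0.16691.
ρ = 63.68 × 0.16691 = 10.629 kg/m³.

ρ ≈ 10.6 kg/m³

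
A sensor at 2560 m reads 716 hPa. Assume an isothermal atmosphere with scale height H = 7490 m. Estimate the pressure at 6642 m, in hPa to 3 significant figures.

P ≈ 415 hPa

Between two levels, P₂ = P₁ exp(−Δz/H) with Δz = z₂ − z₁.
Δz = 6642.0 − 2560.0 = 4082.0 m; Δz/H = 4082.0/7490.0 = 0.54499.
P₂ = 716 × exp(−0.54499) = 716 × 0.57985 = 415.17 hPa.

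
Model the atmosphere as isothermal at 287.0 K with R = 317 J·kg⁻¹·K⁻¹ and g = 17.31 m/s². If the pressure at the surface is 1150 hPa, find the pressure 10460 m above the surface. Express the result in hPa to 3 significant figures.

Scale height: H = RT/g = 317 × 287.0 / 17.31 = 5255.9 m.
Barometric formula: P = P₀ exp(−z/H).
z/H = 10460/5255.9 = 1.9901; exp(−1.9901) = 0.13668.
P = 1150 × 0.13668 = 157.18 hPa.

P ≈ 157 hPa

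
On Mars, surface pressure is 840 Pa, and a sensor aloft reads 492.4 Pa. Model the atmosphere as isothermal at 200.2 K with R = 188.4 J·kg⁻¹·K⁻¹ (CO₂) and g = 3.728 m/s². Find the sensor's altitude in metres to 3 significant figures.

z ≈ 5400 m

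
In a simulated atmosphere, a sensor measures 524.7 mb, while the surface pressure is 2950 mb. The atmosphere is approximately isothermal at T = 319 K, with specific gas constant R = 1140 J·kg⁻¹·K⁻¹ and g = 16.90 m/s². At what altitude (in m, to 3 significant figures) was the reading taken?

z ≈ 37200 m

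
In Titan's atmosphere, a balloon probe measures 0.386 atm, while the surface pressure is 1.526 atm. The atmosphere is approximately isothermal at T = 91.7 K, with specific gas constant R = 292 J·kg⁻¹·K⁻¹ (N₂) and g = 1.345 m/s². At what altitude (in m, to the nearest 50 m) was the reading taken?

Scale height: H = RT/g = 292 × 91.7 / 1.345 = 19908 m.
Invert the barometric formula: z = H ln(P₀/P).
P₀/P = 1.526/0.386 = 3.9534; ln(3.9534) = 1.3746.
z = 19908 × 1.3746 = 27366 m.

z ≈ 27350 m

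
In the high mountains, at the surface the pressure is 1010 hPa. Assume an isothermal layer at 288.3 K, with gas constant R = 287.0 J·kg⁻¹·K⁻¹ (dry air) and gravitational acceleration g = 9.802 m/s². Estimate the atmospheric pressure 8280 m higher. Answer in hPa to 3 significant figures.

Scale height: H = RT/g = 287.0 × 288.3 / 9.802 = 8441.3 m.
Barometric formula: P = P₀ exp(−z/H).
z/H = 8280.0/8441.3 = 0.98089; exp(−0.98089) = 0.37498.
P = 1010 × 0.37498 = 378.73 hPa.

P ≈ 379 hPa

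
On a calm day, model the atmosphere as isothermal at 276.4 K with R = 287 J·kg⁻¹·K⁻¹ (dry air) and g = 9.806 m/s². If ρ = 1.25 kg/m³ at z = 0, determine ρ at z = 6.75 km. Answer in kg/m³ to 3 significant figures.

Scale height: H = RT/g = 287 × 276.4 / 9.806 = 8089.6 m.
In an isothermal atmosphere, density decays like pressure: ρ = ρ₀ exp(−z/H).
z/H = 6750.0/8089.6 = 0.83440; exp(−0.83440) = 0.43413.
ρ = 1.25 × 0.43413 = 0.54266 kg/m³.

ρ ≈ 0.543 kg/m³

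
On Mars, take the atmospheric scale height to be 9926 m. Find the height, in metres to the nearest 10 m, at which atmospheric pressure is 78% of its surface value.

z ≈ 2470 m

Set P/P₀ = exp(−z/H) = 0.78, so z = −H ln(0.78).
−ln(0.78) = 0.24846; z = 9926.0 × 0.24846 = 2466.2 m.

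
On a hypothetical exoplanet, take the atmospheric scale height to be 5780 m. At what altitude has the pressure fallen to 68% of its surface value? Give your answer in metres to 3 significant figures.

z ≈ 2230 m

Set P/P₀ = exp(−z/H) = 0.68, so z = −H ln(0.68).
−ln(0.68) = 0.38566; z = 5780.0 × 0.38566 = 2229.1 m.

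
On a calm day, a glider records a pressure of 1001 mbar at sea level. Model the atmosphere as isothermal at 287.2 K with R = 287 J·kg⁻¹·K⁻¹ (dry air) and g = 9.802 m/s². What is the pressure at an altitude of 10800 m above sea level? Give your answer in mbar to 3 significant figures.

Scale height: H = RT/g = 287 × 287.2 / 9.802 = 8409.1 m.
Barometric formula: P = P₀ exp(−z/H).
z/H = 10800/8409.1 = 1.2843; exp(−1.2843) = 0.27684.
P = 1001 × 0.27684 = 277.12 mbar.

P ≈ 277 mbar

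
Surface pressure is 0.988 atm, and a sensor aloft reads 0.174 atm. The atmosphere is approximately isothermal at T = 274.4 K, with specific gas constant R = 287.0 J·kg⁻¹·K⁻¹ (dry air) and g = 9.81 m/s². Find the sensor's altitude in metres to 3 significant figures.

Scale height: H = RT/g = 287.0 × 274.4 / 9.81 = 8027.8 m.
Invert the barometric formula: z = H ln(P₀/P).
P₀/P = 0.988/0.174 = 5.6782; ln(5.6782) = 1.7366.
z = 8027.8 × 1.7366 = 13941 m.

z ≈ 13900 m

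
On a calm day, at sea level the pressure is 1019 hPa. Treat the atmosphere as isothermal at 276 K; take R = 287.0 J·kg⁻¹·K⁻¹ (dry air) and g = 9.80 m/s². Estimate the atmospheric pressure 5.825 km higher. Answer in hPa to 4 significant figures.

Scale height: H = RT/g = 287.0 × 276 / 9.80 = 8082.9 m.
Barometric formula: P = P₀ exp(−z/H).
z/H = 5825.0/8082.9 = 0.72066; exp(−0.72066) = 0.48643.
P = 1019 × 0.48643 = 495.67 hPa.

P ≈ 495.7 hPa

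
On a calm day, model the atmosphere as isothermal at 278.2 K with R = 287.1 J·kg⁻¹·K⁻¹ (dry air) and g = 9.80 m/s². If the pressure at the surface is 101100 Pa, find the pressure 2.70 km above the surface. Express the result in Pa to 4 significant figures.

Scale height: H = RT/g = 287.1 × 278.2 / 9.80 = 8150.1 m.
Barometric formula: P = P₀ exp(−z/H).
z/H = 2700.0/8150.1 = 0.33128; exp(−0.33128) = 0.71800.
P = 101100 × 0.71800 = 72590 Pa.

P ≈ 72590 Pa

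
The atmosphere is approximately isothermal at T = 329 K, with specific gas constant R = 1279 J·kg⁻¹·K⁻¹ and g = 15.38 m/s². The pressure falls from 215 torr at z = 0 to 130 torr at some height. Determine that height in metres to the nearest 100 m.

z ≈ 13800 m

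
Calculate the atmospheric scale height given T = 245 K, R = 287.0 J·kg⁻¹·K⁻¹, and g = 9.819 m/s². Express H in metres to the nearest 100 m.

The scale height of an isothermal atmosphere is H = RT/g.
H = 287.0 × 245 / 9.819 = 70315/9.819 = 7161.1 m.

H ≈ 7200 m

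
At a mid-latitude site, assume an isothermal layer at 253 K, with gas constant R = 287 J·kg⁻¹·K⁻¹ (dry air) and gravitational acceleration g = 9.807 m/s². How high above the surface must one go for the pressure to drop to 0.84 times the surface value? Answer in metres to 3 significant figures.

Scale height: H = RT/g = 287 × 253 / 9.807 = 7404.0 m.
Set P/P₀ = exp(−z/H) = 0.84, so z = −H ln(0.84).
−ln(0.84) = 0.17435; z = 7404.0 × 0.17435 = 1290.9 m.

z ≈ 1290 m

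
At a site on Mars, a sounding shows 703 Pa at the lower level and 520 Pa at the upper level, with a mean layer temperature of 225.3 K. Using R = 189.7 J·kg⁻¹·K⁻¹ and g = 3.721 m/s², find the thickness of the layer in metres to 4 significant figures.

Δz ≈ 3463 m

Hypsometric equation: Δz = (R T̄/g) ln(P₁/P₂).
R T̄/g = 189.7 × 225.3 / 3.721 = 11486 m.
ln(703/520) = ln(1.3519) = 0.30151.
Δz = 11486 × 0.30151 = 3463.1 m.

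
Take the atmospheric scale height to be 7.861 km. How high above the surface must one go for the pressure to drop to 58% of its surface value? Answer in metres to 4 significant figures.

z ≈ 4282 m

Set P/P₀ = exp(−z/H) = 0.58, so z = −H ln(0.58).
−ln(0.58) = 0.54473; z = 7861.0 × 0.54473 = 4282.1 m.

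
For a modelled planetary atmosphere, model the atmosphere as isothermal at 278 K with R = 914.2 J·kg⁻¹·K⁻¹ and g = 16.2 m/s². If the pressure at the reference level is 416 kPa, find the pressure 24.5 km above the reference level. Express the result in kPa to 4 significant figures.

P ≈ 87.27 kPa

Scale height: H = RT/g = 914.2 × 278 / 16.2 = 15688 m.
Barometric formula: P = P₀ exp(−z/H).
z/H = 24500/15688 = 1.5617; exp(−1.5617) = 0.20978.
P = 416 × 0.20978 = 87.268 kPa.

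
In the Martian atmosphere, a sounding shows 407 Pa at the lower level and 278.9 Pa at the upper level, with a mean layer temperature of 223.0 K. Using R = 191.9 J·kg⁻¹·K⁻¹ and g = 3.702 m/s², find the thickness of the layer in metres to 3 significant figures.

Δz ≈ 4370 m

Hypsometric equation: Δz = (R T̄/g) ln(P₁/P₂).
R T̄/g = 191.9 × 223.0 / 3.702 = 11560 m.
ln(407/278.9) = ln(1.4593) = 0.37796.
Δz = 11560 × 0.37796 = 4369.2 m.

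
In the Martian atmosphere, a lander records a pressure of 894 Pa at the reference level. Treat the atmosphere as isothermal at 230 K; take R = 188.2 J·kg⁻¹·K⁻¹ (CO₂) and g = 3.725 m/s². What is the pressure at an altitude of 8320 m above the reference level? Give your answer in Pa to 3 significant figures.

Scale height: H = RT/g = 188.2 × 230 / 3.725 = 11620 m.
Barometric formula: P = P₀ exp(−z/H).
z/H = 8320.0/11620 = 0.71601; exp(−0.71601) = 0.48870.
P = 894 × 0.48870 = 436.90 Pa.

P ≈ 437 Pa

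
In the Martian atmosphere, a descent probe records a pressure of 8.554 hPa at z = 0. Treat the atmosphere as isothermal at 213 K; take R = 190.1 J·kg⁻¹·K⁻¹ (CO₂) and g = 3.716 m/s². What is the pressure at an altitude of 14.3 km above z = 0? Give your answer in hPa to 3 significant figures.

P ≈ 2.30 hPa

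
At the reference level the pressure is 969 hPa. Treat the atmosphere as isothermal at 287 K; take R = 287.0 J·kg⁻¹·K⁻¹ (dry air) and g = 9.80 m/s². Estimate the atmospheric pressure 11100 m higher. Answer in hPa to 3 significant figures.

Scale height: H = RT/g = 287.0 × 287 / 9.80 = 8405.0 m.
Barometric formula: P = P₀ exp(−z/H).
z/H = 11100/8405.0 = 1.3206; exp(−1.3206) = 0.26698.
P = 969 × 0.26698 = 258.70 hPa.

P ≈ 259 hPa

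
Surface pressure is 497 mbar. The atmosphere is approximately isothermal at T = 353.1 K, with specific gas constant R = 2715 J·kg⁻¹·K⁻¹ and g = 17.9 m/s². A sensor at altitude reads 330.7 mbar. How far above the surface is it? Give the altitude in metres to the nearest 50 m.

Scale height: H = RT/g = 2715 × 353.1 / 17.9 = 53557 m.
Invert the barometric formula: z = H ln(P₀/P).
P₀/P = 497/330.7 = 1.5029; ln(1.5029) = 0.40740.
z = 53557 × 0.40740 = 21819 m.

z ≈ 21800 m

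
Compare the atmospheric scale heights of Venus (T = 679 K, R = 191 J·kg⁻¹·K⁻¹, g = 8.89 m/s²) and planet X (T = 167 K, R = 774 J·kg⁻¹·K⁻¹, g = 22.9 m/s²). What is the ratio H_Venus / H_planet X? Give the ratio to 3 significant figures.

H = RT/g for each body.
H_Venus = 191 × 679 / 8.89 = 14588 m.
H_planet X = 774 × 167 / 22.9 = 5644.5 m.
H_Venus/H_planet X = 14588/5644.5 = 2.5845.

H_Venus/H_planet X ≈ 2.58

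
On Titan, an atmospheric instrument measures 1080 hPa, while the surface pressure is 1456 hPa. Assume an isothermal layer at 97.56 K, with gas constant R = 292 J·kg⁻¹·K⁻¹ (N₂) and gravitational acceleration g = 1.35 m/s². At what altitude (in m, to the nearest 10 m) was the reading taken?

Scale height: H = RT/g = 292 × 97.56 / 1.35 = 21102 m.
Invert the barometric formula: z = H ln(P₀/P).
P₀/P = 1456/1080 = 1.3481; ln(1.3481) = 0.29870.
z = 21102 × 0.29870 = 6303.2 m.

z ≈ 6300 m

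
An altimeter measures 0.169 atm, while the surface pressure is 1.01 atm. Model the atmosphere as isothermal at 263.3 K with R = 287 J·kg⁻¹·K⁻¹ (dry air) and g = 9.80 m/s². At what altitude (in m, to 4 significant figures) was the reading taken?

Scale height: H = RT/g = 287 × 263.3 / 9.80 = 7710.9 m.
Invert the barometric formula: z = H ln(P₀/P).
P₀/P = 1.01/0.169 = 5.9763; ln(5.9763) = 1.7878.
z = 7710.9 × 1.7878 = 13786 m.

z ≈ 13790 m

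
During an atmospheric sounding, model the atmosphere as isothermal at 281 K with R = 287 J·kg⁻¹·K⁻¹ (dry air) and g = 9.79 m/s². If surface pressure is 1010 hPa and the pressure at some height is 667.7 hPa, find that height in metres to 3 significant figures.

Scale height: H = RT/g = 287 × 281 / 9.79 = 8237.7 m.
Invert the barometric formula: z = H ln(P₀/P).
P₀/P = 1010/667.7 = 1.5127; ln(1.5127) = 0.41390.
z = 8237.7 × 0.41390 = 3409.6 m.

z ≈ 3410 m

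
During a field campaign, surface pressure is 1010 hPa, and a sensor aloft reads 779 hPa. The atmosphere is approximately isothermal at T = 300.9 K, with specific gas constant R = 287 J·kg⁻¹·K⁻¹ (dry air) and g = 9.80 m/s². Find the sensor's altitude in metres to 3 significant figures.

z ≈ 2290 m

Scale height: H = RT/g = 287 × 300.9 / 9.80 = 8812.1 m.
Invert the barometric formula: z = H ln(P₀/P).
P₀/P = 1010/779 = 1.2965; ln(1.2965) = 0.25967.
z = 8812.1 × 0.25967 = 2288.2 m.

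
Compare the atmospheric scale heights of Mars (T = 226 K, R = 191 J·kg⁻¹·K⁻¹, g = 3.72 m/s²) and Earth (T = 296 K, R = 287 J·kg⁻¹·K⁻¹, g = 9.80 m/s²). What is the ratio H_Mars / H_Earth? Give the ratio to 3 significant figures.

H_Mars/H_Earth ≈ 1.34

H = RT/g for each body.
H_Mars = 191 × 226 / 3.72 = 11604 m.
H_Earth = 287 × 296 / 9.80 = 8668.6 m.
H_Mars/H_Earth = 11604/8668.6 = 1.3386.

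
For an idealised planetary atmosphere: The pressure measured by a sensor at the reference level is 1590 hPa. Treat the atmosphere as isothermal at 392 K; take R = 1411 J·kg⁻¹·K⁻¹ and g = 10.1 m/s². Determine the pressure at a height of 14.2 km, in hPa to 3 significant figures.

P ≈ 1230 hPa

Scale height: H = RT/g = 1411 × 392 / 10.1 = 54764 m.
Barometric formula: P = P₀ exp(−z/H).
z/H = 14200/54764 = 0.25929; exp(−0.25929) = 0.77160.
P = 1590 × 0.77160 = 1226.8 hPa.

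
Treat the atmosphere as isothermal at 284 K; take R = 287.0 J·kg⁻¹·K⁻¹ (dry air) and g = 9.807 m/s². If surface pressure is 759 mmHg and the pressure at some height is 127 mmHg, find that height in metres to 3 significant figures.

z ≈ 14900 m

Scale height: H = RT/g = 287.0 × 284 / 9.807 = 8311.2 m.
Invert the barometric formula: z = H ln(P₀/P).
P₀/P = 759/127 = 5.9764; ln(5.9764) = 1.7878.
z = 8311.2 × 1.7878 = 14859 m.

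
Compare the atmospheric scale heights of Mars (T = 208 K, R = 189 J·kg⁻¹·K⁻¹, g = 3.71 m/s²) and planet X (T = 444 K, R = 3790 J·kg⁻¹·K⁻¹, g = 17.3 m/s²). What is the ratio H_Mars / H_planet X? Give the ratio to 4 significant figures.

H = RT/g for each body.
H_Mars = 189 × 208 / 3.71 = 10596 m.
H_planet X = 3790 × 444 / 17.3 = 97269 m.
H_Mars/H_planet X = 10596/97269 = 0.10894.

H_Mars/H_planet X ≈ 0.1089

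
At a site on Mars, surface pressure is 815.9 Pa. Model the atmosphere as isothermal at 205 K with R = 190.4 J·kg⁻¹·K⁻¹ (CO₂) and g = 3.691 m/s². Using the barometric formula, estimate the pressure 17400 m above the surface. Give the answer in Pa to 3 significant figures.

Scale height: H = RT/g = 190.4 × 205 / 3.691 = 10575 m.
Barometric formula: P = P₀ exp(−z/H).
z/H = 17400/10575 = 1.6454; exp(−1.6454) = 0.19294.
P = 815.9 × 0.19294 = 157.42 Pa.

P ≈ 157 Pa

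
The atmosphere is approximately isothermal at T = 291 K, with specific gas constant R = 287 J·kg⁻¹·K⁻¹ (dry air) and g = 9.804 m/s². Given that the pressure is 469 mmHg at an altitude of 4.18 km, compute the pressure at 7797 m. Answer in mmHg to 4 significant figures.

Scale height: H = RT/g = 287 × 291 / 9.804 = 8518.7 m.
Between two levels, P₂ = P₁ exp(−Δz/H) with Δz = z₂ − z₁.
Δz = 7797.0 − 4180.0 = 3617.0 m; Δz/H = 3617.0/8518.7 = 0.42460.
P₂ = 469 × exp(−0.42460) = 469 × 0.65403 = 306.74 mmHg.

P ≈ 306.7 mmHg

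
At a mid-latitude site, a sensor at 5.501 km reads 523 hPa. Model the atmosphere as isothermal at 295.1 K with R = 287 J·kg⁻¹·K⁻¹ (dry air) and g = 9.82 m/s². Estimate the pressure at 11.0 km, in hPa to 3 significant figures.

P ≈ 276 hPa

Scale height: H = RT/g = 287 × 295.1 / 9.82 = 8624.6 m.
Between two levels, P₂ = P₁ exp(−Δz/H) with Δz = z₂ − z₁.
Δz = 11000 − 5501.0 = 5499.0 m; Δz/H = 5499.0/8624.6 = 0.63759.
P₂ = 523 × exp(−0.63759) = 523 × 0.52856 = 276.44 hPa.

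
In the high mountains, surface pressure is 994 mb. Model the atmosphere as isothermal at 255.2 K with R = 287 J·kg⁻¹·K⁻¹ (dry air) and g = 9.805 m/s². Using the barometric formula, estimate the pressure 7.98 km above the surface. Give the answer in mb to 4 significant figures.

Scale height: H = RT/g = 287 × 255.2 / 9.805 = 7469.9 m.
Barometric formula: P = P₀ exp(−z/H).
z/H = 7980.0/7469.9 = 1.0683; exp(−1.0683) = 0.34359.
P = 994 × 0.34359 = 341.53 mb.

P ≈ 341.5 mb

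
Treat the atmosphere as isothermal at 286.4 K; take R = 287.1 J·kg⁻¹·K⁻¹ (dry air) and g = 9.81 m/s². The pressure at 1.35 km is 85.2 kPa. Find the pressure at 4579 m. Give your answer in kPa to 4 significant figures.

Scale height: H = RT/g = 287.1 × 286.4 / 9.81 = 8381.8 m.
Between two levels, P₂ = P₁ exp(−Δz/H) with Δz = z₂ − z₁.
Δz = 4579.0 − 1350.0 = 3229.0 m; Δz/H = 3229.0/8381.8 = 0.38524.
P₂ = 85.2 × exp(−0.38524) = 85.2 × 0.68029 = 57.961 kPa.

P ≈ 57.96 kPa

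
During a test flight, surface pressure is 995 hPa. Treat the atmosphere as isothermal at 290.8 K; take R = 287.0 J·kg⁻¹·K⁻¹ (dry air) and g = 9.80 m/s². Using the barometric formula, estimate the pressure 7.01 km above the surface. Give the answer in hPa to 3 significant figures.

P ≈ 437 hPa

Scale height: H = RT/g = 287.0 × 290.8 / 9.80 = 8516.3 m.
Barometric formula: P = P₀ exp(−z/H).
z/H = 7010.0/8516.3 = 0.82313; exp(−0.82313) = 0.43906.
P = 995 × 0.43906 = 436.86 hPa.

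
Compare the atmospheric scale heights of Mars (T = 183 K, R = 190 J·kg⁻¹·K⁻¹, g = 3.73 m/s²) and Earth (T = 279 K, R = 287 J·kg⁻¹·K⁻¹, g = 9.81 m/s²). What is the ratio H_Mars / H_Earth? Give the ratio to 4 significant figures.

H_Mars/H_Earth ≈ 1.142

H = RT/g for each body.
H_Mars = 190 × 183 / 3.73 = 9321.7 m.
H_Earth = 287 × 279 / 9.81 = 8162.4 m.
H_Mars/H_Earth = 9321.7/8162.4 = 1.1420.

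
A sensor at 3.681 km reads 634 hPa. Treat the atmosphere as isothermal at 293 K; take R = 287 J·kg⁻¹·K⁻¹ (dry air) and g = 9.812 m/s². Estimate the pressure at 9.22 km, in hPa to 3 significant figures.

P ≈ 332 hPa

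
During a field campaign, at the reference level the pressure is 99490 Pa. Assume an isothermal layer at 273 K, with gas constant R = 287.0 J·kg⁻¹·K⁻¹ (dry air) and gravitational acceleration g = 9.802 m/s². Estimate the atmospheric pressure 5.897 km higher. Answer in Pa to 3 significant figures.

P ≈ 47600 Pa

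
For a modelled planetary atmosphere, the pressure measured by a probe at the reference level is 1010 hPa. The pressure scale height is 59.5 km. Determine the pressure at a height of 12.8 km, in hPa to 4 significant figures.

P ≈ 814.5 hPa

Barometric formula: P = P₀ exp(−z/H).
z/H = 12800/59500 = 0.21513; exp(−0.21513) = 0.80644.
P = 1010 × 0.80644 = 814.50 hPa.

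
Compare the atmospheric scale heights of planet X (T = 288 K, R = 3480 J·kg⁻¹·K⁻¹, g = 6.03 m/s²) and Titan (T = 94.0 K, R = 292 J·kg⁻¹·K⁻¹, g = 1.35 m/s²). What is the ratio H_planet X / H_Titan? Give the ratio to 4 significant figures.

H_planet X/H_Titan ≈ 8.175

H = RT/g for each body.
H_planet X = 3480 × 288 / 6.03 = 166210 m.
H_Titan = 292 × 94.0 / 1.35 = 20332 m.
H_planet X/H_Titan = 166210/20332 = 8.1748.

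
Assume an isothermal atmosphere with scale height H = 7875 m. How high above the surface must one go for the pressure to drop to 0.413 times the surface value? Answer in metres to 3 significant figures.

z ≈ 6960 m

Set P/P₀ = exp(−z/H) = 0.413, so z = −H ln(0.413).
−ln(0.413) = 0.88431; z = 7875.0 × 0.88431 = 6963.9 m.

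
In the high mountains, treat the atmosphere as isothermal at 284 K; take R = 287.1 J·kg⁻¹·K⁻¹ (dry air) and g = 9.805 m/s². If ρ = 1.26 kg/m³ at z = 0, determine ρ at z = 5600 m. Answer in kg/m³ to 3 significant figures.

ρ ≈ 0.643 kg/m³

Scale height: H = RT/g = 287.1 × 284 / 9.805 = 8315.8 m.
In an isothermal atmosphere, density decays like pressure: ρ = ρ₀ exp(−z/H).
z/H = 5600.0/8315.8 = 0.67342; exp(−0.67342) = 0.50996.
ρ = 1.26 × 0.50996 = 0.64255 kg/m³.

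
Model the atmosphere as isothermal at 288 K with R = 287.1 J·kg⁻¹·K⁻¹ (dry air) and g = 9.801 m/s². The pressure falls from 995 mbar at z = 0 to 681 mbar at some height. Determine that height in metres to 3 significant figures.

z ≈ 3200 m

Scale height: H = RT/g = 287.1 × 288 / 9.801 = 8436.4 m.
Invert the barometric formula: z = H ln(P₀/P).
P₀/P = 995/681 = 1.4611; ln(1.4611) = 0.37919.
z = 8436.4 × 0.37919 = 3199.0 m.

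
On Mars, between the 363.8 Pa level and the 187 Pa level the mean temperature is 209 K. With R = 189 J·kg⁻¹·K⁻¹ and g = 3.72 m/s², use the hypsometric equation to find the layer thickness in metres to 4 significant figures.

Hypsometric equation: Δz = (R T̄/g) ln(P₁/P₂).
R T̄/g = 189 × 209 / 3.72 = 10619 m.
ln(363.8/187) = ln(1.9455) = 0.66552.
Δz = 10619 × 0.66552 = 7067.2 m.

Δz ≈ 7067 m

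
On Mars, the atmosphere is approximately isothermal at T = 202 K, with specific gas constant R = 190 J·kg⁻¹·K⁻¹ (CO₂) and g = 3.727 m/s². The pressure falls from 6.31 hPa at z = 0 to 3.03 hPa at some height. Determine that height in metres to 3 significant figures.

z ≈ 7550 m

Scale height: H = RT/g = 190 × 202 / 3.727 = 10298 m.
Invert the barometric formula: z = H ln(P₀/P).
P₀/P = 6.31/3.03 = 2.0825; ln(2.0825) = 0.73357.
z = 10298 × 0.73357 = 7554.3 m.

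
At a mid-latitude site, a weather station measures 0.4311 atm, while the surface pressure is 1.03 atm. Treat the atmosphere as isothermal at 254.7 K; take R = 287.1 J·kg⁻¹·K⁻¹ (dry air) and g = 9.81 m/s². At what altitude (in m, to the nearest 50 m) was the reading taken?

Scale height: H = RT/g = 287.1 × 254.7 / 9.81 = 7454.1 m.
Invert the barometric formula: z = H ln(P₀/P).
P₀/P = 1.03/0.4311 = 2.3892; ln(2.3892) = 0.87096.
z = 7454.1 × 0.87096 = 6492.2 m.

z ≈ 6500 m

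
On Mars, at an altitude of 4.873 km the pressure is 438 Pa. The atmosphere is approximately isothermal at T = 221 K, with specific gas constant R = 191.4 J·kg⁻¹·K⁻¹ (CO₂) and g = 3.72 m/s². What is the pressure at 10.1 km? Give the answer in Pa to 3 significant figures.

P ≈ 277 Pa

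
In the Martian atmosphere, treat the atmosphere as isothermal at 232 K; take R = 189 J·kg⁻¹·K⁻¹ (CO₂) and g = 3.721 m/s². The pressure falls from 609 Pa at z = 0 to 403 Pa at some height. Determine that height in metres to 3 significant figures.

z ≈ 4870 m

Scale height: H = RT/g = 189 × 232 / 3.721 = 11784 m.
Invert the barometric formula: z = H ln(P₀/P).
P₀/P = 609/403 = 1.5112; ln(1.5112) = 0.41290.
z = 11784 × 0.41290 = 4865.6 m.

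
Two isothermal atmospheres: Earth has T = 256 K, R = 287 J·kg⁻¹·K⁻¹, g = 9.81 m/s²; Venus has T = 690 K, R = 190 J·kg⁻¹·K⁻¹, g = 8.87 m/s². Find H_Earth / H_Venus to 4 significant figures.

H = RT/g for each body.
H_Earth = 287 × 256 / 9.81 = 7489.5 m.
H_Venus = 190 × 690 / 8.87 = 14780 m.
H_Earth/H_Venus = 7489.5/14780 = 0.50673.

H_Earth/H_Venus ≈ 0.5067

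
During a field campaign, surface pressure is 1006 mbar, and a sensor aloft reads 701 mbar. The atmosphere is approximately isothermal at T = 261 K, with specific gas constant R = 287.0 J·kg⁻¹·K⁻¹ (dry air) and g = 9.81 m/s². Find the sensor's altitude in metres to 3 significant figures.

Scale height: H = RT/g = 287.0 × 261 / 9.81 = 7635.8 m.
Invert the barometric formula: z = H ln(P₀/P).
P₀/P = 1006/701 = 1.4351; ln(1.4351) = 0.36123.
z = 7635.8 × 0.36123 = 2758.3 m.

z ≈ 2760 m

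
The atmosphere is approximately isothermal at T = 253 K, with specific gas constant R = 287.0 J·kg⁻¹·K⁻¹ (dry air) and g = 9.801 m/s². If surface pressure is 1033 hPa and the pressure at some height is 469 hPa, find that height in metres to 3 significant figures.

Scale height: H = RT/g = 287.0 × 253 / 9.801 = 7408.5 m.
Invert the barometric formula: z = H ln(P₀/P).
P₀/P = 1033/469 = 2.2026; ln(2.2026) = 0.78964.
z = 7408.5 × 0.78964 = 5850.0 m.

z ≈ 5850 m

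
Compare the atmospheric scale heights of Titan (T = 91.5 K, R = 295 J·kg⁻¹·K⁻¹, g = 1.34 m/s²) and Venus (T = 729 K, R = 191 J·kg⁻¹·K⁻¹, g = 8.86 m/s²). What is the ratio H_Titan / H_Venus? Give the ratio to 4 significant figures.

H_Titan/H_Venus ≈ 1.282

H = RT/g for each body.
H_Titan = 295 × 91.5 / 1.34 = 20144 m.
H_Venus = 191 × 729 / 8.86 = 15715 m.
H_Titan/H_Venus = 20144/15715 = 1.2818.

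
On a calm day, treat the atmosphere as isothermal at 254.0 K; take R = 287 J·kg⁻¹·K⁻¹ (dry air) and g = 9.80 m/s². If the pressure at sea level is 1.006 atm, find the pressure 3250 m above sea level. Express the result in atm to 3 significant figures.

P ≈ 0.650 atm

Scale height: H = RT/g = 287 × 254.0 / 9.80 = 7438.6 m.
Barometric formula: P = P₀ exp(−z/H).
z/H = 3250.0/7438.6 = 0.43691; exp(−0.43691) = 0.64603.
P = 1.006 × 0.64603 = 0.64991 atm.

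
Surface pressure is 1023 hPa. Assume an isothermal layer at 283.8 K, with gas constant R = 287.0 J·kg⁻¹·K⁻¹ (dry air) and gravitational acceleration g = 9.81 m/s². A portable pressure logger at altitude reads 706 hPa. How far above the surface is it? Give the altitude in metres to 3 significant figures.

Scale height: H = RT/g = 287.0 × 283.8 / 9.81 = 8302.8 m.
Invert the barometric formula: z = H ln(P₀/P).
P₀/P = 1023/706 = 1.4490; ln(1.4490) = 0.37087.
z = 8302.8 × 0.37087 = 3079.3 m.

z ≈ 3080 m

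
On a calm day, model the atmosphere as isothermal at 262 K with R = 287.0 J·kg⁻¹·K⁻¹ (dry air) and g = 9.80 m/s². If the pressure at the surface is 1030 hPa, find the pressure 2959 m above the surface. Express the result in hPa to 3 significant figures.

P ≈ 700 hPa

Scale height: H = RT/g = 287.0 × 262 / 9.80 = 7672.9 m.
Barometric formula: P = P₀ exp(−z/H).
z/H = 2959.0/7672.9 = 0.38564; exp(−0.38564) = 0.68002.
P = 1030 × 0.68002 = 700.42 hPa.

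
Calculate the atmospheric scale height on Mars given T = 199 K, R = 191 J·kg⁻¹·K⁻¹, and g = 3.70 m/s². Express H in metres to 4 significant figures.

H ≈ 10270 m

The scale height of an isothermal atmosphere is H = RT/g.
H = 191 × 199 / 3.70 = 38009/3.70 = 10273 m.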